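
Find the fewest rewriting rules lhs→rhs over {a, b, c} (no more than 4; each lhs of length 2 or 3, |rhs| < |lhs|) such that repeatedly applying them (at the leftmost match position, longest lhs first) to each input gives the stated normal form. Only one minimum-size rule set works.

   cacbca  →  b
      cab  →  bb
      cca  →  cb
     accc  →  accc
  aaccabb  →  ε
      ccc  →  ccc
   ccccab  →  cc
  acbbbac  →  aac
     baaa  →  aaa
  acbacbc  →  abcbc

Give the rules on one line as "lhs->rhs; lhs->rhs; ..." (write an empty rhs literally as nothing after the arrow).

  | cacbca => bcbca => bcbb => b
  | cab => bb
  | cca => cb
  | accc

aab->; ba->a; ca->b; cbb->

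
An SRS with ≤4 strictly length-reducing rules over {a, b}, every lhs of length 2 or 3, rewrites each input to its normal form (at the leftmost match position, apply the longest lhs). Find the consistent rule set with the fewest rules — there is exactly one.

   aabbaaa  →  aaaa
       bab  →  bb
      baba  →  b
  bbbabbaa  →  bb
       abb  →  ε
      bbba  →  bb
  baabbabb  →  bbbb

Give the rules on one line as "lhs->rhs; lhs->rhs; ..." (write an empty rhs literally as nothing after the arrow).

abb->; ba->b; bba->b

  | aabbaaa => aaaa
  | bab => bb
  | baba => bba => b
  | bbbabbaa => bbbbaa => bbba => bb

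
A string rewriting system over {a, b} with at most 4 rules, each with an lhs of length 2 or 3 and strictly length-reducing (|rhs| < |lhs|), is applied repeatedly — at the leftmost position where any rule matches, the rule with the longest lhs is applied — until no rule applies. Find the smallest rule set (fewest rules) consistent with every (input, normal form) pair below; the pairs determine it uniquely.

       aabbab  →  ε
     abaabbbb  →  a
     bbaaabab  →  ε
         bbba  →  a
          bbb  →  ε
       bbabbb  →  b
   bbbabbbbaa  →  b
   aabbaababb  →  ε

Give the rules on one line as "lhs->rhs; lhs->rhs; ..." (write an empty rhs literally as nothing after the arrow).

  | aabbab => bbbab => abab => ab => ε
  | abaabbbb => aabbbb => bbbbb => abbb => bb => a
  | bbaaabab => aaaabab => baabab => bbbab => abab => ab => ε
  | bbba => aba => a

aa->b; ab->; bb->a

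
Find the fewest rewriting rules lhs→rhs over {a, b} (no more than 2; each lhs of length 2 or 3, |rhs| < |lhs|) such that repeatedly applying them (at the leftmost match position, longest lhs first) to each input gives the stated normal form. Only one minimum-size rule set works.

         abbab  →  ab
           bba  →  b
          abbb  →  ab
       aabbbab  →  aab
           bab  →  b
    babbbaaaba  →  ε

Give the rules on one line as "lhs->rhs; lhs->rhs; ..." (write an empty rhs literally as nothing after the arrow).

  | abbab => abab => ab
  | bba => b
  | abbb => abb => ab
  | aabbbab => aabbab => aabab => aab

abb->ab; ba->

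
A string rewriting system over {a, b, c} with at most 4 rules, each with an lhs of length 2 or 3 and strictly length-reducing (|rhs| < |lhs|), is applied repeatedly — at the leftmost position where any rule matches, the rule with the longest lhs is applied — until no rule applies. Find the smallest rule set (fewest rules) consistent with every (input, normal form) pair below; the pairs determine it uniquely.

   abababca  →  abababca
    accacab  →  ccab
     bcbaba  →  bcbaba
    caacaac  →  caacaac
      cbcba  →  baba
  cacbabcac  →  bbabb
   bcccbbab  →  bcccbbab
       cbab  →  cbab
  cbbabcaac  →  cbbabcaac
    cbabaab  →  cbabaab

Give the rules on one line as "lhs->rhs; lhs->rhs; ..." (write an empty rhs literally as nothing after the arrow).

acb->cc; cac->b; cbc->ba

  | abababca
  | accacab => acbab => ccab
  | bcbaba
  | caacaac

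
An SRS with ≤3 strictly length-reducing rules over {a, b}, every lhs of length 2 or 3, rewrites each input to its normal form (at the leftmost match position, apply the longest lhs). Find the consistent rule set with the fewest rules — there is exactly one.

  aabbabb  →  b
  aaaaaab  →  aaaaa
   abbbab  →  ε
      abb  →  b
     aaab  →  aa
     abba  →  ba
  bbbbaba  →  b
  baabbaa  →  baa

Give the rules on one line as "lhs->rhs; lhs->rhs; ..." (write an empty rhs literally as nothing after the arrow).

ab->; bb->; bba->b

  | aabbabb => ababb => abb => b
  | aaaaaab => aaaaa
  | abbbab => bbab => bb => ε
  | abb => b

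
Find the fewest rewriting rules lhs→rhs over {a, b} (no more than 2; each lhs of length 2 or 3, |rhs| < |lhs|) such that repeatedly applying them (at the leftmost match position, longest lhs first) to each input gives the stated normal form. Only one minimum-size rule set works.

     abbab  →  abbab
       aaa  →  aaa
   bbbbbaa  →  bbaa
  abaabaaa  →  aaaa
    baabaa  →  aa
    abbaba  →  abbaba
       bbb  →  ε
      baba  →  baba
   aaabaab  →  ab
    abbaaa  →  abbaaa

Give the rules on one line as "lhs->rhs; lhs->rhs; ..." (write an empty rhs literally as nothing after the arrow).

aab->bb; bbb->

  | abbab
  | aaa
  | bbbbbaa => bbaa
  | abaabaaa => abbbaaa => aaaa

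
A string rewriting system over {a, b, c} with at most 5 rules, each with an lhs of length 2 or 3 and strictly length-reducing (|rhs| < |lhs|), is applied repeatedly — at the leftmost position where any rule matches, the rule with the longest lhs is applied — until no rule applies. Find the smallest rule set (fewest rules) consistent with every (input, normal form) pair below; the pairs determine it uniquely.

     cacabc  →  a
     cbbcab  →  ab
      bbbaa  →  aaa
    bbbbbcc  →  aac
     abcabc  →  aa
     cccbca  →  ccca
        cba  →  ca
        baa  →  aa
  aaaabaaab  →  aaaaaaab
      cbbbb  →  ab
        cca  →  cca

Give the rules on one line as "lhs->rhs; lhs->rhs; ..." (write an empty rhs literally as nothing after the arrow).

  | cacabc => cabbc => bbbc => abc => a
  | cbbcab => cacab => cabb => bbb => ab
  | bbbaa => abaa => aaa
  | bbbbbcc => abbbcc => aabcc => aac

ba->a; bb->a; bc->; cab->bb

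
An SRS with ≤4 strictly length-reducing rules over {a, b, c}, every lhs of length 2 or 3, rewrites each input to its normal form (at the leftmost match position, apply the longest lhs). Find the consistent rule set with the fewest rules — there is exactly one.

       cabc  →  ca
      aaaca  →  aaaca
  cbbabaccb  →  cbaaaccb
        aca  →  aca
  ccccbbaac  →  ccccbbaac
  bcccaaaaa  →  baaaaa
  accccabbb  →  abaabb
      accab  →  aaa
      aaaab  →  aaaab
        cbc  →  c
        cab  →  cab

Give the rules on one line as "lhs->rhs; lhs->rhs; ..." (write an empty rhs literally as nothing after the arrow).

  | cabc => ca
  | aaaca
  | cbbabaccb => cbaaaccb
  | aca

bab->aa; bc->; cca->ba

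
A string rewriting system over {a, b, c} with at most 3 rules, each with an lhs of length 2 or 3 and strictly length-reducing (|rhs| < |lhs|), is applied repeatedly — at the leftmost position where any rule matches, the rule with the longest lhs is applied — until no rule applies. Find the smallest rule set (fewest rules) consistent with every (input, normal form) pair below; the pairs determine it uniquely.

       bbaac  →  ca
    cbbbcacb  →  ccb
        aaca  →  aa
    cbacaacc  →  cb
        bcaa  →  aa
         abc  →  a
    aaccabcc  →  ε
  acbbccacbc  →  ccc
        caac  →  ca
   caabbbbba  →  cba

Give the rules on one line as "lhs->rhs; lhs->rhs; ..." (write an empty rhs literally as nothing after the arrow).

ac->; bb->c; bc->

  | bbaac => caac => ca
  | cbbbcacb => ccbcacb => ccacb => ccb
  | aaca => aa
  | cbacaacc => cbaacc => cbac => cb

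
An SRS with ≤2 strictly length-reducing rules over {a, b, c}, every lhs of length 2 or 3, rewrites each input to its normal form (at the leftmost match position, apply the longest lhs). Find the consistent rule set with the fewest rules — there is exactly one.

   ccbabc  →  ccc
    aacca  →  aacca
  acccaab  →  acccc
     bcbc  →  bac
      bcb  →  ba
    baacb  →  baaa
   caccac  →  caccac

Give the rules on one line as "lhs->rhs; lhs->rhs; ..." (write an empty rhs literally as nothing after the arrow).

aab->c; cb->a

  | ccbabc => caabc => ccc
  | aacca
  | acccaab => acccc
  | bcbc => bac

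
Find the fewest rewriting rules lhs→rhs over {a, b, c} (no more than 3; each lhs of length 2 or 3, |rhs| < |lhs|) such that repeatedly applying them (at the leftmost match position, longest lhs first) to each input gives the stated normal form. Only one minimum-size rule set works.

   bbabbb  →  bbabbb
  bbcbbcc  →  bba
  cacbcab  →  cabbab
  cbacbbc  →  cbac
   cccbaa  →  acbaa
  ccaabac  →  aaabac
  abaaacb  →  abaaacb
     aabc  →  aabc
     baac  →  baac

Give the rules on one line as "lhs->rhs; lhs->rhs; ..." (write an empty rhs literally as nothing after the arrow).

cbb->; cbc->bb; cc->a

  | bbabbb
  | bbcbbcc => bbcc => bba
  | cacbcab => cabbab
  | cbacbbc => cbac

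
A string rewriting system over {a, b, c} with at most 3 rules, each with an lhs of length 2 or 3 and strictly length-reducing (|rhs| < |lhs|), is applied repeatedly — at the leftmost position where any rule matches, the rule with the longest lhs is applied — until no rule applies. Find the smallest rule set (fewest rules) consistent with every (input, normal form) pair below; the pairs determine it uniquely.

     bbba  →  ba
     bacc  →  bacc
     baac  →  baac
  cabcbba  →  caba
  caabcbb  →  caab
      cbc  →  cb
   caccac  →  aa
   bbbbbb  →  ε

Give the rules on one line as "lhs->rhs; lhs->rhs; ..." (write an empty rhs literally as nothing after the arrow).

bb->; bc->b; cac->a

  | bbba => ba
  | bacc
  | baac
  | cabcbba => cabbba => caba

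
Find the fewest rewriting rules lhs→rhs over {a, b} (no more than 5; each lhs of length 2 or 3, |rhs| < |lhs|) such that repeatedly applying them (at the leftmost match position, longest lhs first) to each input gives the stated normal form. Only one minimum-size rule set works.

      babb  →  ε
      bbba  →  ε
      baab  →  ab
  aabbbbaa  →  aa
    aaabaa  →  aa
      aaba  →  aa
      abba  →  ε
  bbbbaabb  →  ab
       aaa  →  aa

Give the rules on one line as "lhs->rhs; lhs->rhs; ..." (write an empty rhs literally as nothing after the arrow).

aaa->aa; abb->b; ba->; bb->

  | babb => bb => ε
  | bbba => ba => ε
  | baab => ab
  | aabbbbaa => abbbaa => bbaa => aa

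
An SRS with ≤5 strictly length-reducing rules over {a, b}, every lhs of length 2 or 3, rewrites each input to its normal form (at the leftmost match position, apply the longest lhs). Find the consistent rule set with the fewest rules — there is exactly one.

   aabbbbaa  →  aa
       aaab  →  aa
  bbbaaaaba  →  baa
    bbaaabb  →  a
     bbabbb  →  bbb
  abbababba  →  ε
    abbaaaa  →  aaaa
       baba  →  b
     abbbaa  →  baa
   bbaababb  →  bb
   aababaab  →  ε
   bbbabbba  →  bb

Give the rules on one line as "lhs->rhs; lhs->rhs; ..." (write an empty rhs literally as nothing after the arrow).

ab->; aba->; abb->; bba->

  | aabbbbaa => abbaa => aa
  | aaab => aa
  | bbbaaaaba => baaaba => baa
  | bbaaabb => aabb => a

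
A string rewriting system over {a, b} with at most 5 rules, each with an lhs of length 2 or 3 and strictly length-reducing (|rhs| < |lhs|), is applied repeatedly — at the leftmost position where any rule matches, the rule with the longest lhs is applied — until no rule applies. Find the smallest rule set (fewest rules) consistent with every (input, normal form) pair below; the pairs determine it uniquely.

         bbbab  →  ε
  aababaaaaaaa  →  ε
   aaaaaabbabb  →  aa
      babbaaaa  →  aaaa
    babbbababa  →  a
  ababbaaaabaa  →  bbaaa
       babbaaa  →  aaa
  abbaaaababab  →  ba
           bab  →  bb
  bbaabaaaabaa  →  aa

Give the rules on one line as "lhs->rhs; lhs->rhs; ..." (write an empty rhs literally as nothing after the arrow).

  | bbbab => ab => ε
  | aababaaaaaaa => aabbaaaaaaa => abaaaaaaa => abaaaaaa => abaaaaa => abaaaa => abaaa => abaa => aba => ab => ε
  | aaaaaabbabb => aaaaababb => aaaaabbb => aaaabb => aaab => aa
  | babbaaaa => bbbaaaa => aaaa

ab->; aba->ab; bab->bb; bbb->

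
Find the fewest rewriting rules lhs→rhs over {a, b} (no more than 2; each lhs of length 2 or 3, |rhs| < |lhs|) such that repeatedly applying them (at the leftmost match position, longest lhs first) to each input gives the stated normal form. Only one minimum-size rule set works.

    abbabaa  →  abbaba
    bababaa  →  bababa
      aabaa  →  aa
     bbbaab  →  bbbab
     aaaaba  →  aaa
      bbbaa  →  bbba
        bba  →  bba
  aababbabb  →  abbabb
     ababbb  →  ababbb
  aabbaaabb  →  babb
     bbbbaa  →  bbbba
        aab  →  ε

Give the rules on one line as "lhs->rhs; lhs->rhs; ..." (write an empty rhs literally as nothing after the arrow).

aab->; baa->ba

  | abbabaa => abbaba
  | bababaa => bababa
  | aabaa => aa
  | bbbaab => bbbab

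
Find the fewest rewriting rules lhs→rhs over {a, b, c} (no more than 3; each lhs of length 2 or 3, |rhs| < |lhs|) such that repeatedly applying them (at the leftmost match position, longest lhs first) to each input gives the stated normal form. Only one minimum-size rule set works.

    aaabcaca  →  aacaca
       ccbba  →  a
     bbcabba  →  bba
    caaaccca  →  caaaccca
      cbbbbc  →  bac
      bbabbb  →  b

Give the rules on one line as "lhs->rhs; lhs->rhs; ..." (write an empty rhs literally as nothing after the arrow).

ab->; bbb->ba; cb->

  | aaabcaca => aacaca
  | ccbba => cba => a
  | bbcabba => bbcba => bba
  | caaaccca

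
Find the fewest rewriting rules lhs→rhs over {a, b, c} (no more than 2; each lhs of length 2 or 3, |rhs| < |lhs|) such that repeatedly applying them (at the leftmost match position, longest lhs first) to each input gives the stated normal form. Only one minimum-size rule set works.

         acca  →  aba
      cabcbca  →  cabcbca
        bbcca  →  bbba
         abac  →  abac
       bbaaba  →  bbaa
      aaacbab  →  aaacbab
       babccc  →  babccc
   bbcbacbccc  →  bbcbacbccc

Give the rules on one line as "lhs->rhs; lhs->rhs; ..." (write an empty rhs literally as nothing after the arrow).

  | acca => aba
  | cabcbca
  | bbcca => bbba
  | abac

aab->a; cca->ba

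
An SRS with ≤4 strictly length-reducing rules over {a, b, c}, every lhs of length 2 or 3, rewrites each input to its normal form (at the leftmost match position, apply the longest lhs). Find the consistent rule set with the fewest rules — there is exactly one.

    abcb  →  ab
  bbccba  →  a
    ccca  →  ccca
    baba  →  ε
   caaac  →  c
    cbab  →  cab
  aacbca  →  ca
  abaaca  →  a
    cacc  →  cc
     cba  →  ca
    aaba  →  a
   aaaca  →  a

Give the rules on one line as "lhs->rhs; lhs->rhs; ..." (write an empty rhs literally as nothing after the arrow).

  | abcb => ab
  | bbccba => bcba => ba => a
  | ccca
  | baba => aba => aa => ε

aa->; ac->; ba->a; bc->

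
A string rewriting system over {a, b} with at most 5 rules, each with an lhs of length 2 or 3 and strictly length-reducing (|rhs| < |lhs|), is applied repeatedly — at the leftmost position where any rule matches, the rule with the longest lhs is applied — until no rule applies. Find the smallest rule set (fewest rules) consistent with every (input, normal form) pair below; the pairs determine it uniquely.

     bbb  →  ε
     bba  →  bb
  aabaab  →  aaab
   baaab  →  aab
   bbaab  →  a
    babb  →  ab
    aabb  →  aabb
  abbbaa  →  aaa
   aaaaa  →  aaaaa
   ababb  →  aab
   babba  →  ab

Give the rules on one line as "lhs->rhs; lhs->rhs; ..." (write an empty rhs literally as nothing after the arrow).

  | bbb => ε
  | bba => bb
  | aabaab => aaab
  | baaab => aab

ba->b; baa->a; bab->a; bbb->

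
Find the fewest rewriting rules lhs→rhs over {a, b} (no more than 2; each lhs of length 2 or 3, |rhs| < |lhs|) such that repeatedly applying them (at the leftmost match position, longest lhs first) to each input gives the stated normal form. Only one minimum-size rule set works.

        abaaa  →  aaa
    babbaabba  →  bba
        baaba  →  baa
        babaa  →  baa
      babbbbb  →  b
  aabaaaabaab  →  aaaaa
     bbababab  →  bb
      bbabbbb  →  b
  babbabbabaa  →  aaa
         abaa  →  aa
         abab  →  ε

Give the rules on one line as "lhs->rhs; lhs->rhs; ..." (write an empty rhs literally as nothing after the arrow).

ab->; bbb->a

  | abaaa => aaa
  | babbaabba => bbaabba => bbaba => bba
  | baaba => baa
  | babaa => baa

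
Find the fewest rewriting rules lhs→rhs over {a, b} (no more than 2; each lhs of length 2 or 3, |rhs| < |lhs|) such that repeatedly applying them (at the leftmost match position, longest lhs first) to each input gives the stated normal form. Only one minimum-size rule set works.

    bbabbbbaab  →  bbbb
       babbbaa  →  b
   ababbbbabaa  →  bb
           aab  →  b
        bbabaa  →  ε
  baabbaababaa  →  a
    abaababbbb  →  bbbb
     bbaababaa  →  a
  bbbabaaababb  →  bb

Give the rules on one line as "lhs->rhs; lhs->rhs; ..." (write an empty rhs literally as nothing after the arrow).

ab->b; ba->

  | bbabbbbaab => bbbbbaab => bbbbab => bbbb
  | babbbaa => bbbaa => bba => b
  | ababbbbabaa => babbbbabaa => bbbbabaa => bbbbaa => bbba => bb
  | aab => ab => b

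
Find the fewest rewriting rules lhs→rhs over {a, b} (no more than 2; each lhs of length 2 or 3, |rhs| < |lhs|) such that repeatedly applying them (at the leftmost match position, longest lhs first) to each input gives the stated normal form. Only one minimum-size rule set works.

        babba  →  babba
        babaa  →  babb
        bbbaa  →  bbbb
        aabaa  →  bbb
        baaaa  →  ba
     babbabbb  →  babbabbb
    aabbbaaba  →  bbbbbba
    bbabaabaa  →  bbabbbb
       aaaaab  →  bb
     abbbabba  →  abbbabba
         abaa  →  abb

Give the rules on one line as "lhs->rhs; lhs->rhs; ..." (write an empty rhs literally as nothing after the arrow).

  | babba
  | babaa => babb
  | bbbaa => bbbb
  | aabaa => bbaa => bbb

aa->b; aaa->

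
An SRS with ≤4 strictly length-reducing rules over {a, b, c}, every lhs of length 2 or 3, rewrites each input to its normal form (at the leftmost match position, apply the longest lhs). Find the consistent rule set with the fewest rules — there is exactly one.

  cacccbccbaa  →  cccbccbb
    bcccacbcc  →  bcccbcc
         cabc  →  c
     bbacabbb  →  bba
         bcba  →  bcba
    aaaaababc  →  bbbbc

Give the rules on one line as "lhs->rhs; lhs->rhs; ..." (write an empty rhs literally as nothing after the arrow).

aa->b; ab->a; ac->

  | cacccbccbaa => cccbccbaa => cccbccbb
  | bcccacbcc => bcccbcc
  | cabc => cac => c
  | bbacabbb => bbabbb => bbabb => bbab => bba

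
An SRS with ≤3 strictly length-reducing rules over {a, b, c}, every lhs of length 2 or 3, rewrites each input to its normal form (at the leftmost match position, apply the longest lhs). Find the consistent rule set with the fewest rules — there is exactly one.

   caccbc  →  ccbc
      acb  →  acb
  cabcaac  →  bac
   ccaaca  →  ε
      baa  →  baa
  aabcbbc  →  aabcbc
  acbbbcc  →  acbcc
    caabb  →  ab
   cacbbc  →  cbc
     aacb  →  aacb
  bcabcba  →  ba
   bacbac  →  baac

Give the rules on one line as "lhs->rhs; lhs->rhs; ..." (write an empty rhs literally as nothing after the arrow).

bb->b; ca->; cba->a

  | caccbc => ccbc
  | acb
  | cabcaac => bcaac => bac
  | ccaaca => caca => ca => ε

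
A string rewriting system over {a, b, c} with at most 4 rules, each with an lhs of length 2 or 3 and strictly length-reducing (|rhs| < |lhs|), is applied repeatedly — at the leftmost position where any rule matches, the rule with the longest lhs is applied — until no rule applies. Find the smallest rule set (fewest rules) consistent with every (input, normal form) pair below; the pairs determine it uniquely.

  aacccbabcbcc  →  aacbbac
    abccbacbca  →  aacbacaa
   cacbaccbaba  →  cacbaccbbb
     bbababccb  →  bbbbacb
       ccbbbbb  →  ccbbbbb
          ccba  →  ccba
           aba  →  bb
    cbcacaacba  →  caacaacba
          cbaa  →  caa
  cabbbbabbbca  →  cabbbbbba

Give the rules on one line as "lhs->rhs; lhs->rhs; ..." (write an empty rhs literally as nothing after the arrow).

aba->bb; baa->aa; bc->a; cca->ab

  | aacccbabcbcc => aacccbaabcc => aacccaabcc => aacababcc => aacbbbcc => aacbbac
  | abccbacbca => aacbacbca => aacbacaa
  | cacbaccbaba => cacbaccbbb
  | bbababccb => bbbbbccb => bbbbacb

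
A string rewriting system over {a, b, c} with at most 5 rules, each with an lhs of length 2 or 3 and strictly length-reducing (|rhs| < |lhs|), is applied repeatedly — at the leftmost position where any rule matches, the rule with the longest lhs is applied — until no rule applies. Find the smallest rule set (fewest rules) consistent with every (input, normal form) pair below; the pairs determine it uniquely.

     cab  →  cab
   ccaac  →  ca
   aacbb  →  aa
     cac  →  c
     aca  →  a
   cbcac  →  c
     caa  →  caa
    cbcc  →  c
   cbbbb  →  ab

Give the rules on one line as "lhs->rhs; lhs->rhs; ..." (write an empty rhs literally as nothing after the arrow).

  | cab
  | ccaac => caac => ca
  | aacbb => abb => aa
  | cac => c

ac->; bb->a; cb->; cc->c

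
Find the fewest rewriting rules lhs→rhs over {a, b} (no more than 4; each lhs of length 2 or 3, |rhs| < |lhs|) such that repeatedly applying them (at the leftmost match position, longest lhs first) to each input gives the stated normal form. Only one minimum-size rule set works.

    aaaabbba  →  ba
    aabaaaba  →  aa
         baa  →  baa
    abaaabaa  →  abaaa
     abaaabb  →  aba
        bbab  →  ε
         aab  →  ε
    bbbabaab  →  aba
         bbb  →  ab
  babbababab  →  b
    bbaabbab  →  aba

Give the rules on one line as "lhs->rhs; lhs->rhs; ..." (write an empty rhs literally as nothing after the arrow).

aab->; bab->ba; bb->a

  | aaaabbba => aabba => ba
  | aabaaaba => aaaba => aa
  | baa
  | abaaabaa => abaaa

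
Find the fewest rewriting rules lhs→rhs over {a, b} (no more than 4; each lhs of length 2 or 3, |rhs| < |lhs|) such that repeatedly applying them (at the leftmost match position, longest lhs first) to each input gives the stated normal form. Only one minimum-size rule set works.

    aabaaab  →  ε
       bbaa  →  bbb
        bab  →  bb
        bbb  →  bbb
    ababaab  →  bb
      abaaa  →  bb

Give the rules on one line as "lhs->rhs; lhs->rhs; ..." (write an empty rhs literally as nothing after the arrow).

aa->b; aaa->aa; aab->; ab->b

  | aabaaab => aaab => aab => ε
  | bbaa => bbb
  | bab => bb
  | bbb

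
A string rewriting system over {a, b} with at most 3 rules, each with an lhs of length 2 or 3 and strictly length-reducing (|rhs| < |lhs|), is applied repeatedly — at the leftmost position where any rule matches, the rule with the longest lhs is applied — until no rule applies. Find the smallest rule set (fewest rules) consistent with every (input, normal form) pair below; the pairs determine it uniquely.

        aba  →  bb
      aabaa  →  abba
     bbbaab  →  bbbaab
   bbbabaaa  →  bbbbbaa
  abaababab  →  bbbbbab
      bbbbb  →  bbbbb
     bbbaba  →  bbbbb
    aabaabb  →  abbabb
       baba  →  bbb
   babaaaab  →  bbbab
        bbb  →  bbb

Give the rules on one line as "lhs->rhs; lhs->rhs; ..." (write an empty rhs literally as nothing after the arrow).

  | aba => bb
  | aabaa => abba
  | bbbaab
  | bbbabaaa => bbbbbaa

aaa->a; aba->bb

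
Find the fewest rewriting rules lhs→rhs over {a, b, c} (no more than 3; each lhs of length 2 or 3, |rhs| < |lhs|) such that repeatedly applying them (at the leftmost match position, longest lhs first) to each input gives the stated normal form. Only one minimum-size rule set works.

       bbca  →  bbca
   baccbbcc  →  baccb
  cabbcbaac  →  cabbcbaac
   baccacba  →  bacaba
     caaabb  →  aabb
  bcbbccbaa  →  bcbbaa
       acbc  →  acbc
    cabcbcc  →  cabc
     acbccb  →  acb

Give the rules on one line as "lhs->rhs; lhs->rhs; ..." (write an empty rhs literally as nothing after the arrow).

  | bbca
  | baccbbcc => baccb
  | cabbcbaac
  | baccacba => bacaba

bcc->; caa->a; cac->a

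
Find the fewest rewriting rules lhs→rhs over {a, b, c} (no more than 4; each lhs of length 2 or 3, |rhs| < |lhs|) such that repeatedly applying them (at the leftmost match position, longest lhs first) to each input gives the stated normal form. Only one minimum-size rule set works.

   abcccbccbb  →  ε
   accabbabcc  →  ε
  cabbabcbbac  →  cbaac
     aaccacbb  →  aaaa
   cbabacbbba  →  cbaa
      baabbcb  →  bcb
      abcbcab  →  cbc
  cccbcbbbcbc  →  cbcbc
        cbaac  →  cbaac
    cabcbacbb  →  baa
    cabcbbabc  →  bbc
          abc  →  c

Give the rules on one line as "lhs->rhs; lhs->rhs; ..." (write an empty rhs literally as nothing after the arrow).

  | abcccbccbb => cccbccbb => cbccbb => cbbb => ab => ε
  | accabbabcc => aabbabcc => ababcc => abcc => cc => ε
  | cabbabcbbac => cbabcbbac => cbcbbac => cbaac
  | aaccacbb => aaacbb => aaaa

ab->; cbb->a; cc->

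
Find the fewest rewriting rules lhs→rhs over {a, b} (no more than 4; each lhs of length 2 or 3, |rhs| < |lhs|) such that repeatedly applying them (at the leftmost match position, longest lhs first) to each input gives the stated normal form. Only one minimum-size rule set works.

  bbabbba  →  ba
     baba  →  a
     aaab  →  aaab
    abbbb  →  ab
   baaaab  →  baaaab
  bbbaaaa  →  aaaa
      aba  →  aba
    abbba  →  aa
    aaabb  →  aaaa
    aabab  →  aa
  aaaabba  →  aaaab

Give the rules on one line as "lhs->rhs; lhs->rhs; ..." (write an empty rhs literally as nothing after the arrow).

bab->; bb->a; bba->b; bbb->

  | bbabbba => bbbba => ba
  | baba => a
  | aaab
  | abbbb => ab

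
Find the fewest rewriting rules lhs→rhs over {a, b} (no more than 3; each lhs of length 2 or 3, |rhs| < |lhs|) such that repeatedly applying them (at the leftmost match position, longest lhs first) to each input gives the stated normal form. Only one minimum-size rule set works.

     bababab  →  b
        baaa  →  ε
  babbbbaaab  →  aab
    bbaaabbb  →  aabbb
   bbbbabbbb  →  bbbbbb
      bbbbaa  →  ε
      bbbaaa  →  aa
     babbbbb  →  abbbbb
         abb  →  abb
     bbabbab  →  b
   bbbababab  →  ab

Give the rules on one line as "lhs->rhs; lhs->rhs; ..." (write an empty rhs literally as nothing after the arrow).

  | bababab => ababab => aabab => aaab => b
  | baaa => aaa => ε
  | babbbbaaab => abbbbaaab => abbaab => aab
  | bbaaabbb => aabbb

aaa->; ba->a; bba->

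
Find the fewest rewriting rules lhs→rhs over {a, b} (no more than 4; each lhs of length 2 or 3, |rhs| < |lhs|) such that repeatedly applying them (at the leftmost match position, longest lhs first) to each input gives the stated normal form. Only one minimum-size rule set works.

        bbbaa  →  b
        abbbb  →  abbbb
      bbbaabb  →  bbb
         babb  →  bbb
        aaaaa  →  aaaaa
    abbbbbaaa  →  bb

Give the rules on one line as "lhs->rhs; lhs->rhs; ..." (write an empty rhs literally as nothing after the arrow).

aba->bb; ba->b; bba->

  | bbbaa => ba => b
  | abbbb
  | bbbaabb => babb => bbb
  | babb => bbb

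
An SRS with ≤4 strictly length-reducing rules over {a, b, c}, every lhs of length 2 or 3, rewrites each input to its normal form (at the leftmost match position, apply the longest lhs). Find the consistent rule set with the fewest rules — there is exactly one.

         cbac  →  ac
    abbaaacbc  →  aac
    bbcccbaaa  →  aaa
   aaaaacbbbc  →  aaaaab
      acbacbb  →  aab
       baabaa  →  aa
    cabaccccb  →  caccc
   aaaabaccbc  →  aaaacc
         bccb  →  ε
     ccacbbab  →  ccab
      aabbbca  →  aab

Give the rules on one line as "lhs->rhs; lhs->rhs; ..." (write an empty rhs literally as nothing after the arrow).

  | cbac => ac
  | abbaaacbc => abaacbc => aacbc => aac
  | bbcccbaaa => bccbaaa => cbaaa => aaa
  | aaaaacbbbc => aaaaabbc => aaaaab

ba->; bc->; cb->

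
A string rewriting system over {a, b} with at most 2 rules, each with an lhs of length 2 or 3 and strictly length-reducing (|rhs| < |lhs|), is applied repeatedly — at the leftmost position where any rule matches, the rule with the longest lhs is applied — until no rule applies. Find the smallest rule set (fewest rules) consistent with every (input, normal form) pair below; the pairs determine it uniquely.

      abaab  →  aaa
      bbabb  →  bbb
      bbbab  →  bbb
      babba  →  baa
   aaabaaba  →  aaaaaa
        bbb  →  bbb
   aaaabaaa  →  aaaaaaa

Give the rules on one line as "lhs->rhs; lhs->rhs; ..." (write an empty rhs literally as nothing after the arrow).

  | abaab => aaab => aaa
  | bbabb => bbb
  | bbbab => bbb
  | babba => baba => baa

ab->a; bba->b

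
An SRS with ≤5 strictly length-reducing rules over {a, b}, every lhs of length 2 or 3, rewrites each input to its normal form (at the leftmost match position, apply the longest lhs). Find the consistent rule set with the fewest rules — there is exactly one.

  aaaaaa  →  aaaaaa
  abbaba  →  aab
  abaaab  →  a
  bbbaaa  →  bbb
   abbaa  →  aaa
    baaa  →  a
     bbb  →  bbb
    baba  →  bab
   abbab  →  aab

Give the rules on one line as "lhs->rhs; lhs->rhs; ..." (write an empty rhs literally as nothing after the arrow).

  | aaaaaa
  | abbaba => aaba => aab
  | abaaab => abaab => abab => abb => a
  | bbbaaa => bbbaa => bbba => bbb

aba->ab; abb->a; baa->; bba->bb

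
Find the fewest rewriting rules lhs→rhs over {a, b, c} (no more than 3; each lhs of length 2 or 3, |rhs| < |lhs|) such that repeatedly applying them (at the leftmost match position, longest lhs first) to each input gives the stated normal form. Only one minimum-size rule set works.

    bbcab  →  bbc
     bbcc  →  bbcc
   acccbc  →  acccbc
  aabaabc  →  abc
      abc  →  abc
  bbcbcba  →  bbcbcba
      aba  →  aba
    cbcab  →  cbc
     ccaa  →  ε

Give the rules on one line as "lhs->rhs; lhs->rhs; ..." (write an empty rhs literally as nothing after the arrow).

  | bbcab => bbc
  | bbcc
  | acccbc
  | aabaabc => caabc => abc

aab->c; ca->; cab->c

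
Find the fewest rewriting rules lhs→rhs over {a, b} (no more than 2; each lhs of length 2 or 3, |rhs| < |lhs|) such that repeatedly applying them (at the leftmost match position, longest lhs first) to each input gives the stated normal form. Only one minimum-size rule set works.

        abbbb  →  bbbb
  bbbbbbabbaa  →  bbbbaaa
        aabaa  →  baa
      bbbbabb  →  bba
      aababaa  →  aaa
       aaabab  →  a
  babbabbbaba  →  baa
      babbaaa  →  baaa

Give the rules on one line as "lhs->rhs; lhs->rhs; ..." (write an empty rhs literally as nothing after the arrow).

  | abbbb => bbbb
  | bbbbbbabbaa => bbbbbabaa => bbbbaaa
  | aabaa => abaa => baa
  | bbbbabb => bbbab => bba

ab->b; bab->a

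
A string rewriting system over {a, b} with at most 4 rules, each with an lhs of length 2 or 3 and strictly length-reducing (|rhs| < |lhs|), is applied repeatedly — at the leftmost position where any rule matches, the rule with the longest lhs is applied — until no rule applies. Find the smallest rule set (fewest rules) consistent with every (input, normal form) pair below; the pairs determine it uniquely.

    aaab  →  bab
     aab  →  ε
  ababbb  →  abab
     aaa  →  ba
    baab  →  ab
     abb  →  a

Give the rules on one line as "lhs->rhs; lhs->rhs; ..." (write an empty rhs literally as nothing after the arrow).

aa->b; baa->a; bb->

  | aaab => bab
  | aab => bb => ε
  | ababbb => abab
  | aaa => ba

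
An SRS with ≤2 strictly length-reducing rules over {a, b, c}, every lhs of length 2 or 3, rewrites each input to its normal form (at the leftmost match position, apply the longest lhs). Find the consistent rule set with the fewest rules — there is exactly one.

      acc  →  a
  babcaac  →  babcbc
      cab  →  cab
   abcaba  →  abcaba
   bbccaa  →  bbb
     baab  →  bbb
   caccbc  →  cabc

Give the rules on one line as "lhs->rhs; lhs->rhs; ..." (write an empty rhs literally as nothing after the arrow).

  | acc => a
  | babcaac => babcbc
  | cab
  | abcaba

aa->b; cc->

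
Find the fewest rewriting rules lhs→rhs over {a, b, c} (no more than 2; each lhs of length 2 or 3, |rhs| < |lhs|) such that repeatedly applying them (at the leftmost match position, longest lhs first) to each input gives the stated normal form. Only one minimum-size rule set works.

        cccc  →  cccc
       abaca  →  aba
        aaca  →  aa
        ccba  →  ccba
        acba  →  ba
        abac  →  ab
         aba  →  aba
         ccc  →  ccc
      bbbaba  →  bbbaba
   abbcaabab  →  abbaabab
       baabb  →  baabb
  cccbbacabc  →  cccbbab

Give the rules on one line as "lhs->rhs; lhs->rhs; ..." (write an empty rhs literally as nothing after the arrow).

  | cccc
  | abaca => aba
  | aaca => aa
  | ccba

ac->; bc->b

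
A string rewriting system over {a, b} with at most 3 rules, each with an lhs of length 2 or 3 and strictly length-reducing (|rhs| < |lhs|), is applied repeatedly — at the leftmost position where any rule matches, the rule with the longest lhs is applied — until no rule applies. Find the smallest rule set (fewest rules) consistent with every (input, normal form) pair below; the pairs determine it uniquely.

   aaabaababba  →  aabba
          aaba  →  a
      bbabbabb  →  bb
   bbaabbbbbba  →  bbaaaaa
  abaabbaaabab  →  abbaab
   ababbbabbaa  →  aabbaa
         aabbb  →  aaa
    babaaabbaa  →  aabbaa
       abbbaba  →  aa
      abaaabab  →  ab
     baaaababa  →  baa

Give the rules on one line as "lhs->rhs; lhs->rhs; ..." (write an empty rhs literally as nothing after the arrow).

  | aaabaababba => aaababba => aabba
  | aaba => a
  | bbabbabb => babbabb => abbabb => ababb => bb
  | bbaabbbbbba => bbaaabbba => bbaaaaa

aba->; bab->ab; bbb->a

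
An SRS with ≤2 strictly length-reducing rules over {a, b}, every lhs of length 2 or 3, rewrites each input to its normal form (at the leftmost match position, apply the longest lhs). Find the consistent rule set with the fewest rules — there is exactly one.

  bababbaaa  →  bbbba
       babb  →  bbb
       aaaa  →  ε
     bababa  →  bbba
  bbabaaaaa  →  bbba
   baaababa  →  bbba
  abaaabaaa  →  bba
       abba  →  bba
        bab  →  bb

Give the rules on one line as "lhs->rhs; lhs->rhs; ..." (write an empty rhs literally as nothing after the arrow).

  | bababbaaa => bbabbaaa => bbbbaaa => bbbba
  | babb => bbb
  | aaaa => aa => ε
  | bababa => bbaba => bbba

aa->; ab->b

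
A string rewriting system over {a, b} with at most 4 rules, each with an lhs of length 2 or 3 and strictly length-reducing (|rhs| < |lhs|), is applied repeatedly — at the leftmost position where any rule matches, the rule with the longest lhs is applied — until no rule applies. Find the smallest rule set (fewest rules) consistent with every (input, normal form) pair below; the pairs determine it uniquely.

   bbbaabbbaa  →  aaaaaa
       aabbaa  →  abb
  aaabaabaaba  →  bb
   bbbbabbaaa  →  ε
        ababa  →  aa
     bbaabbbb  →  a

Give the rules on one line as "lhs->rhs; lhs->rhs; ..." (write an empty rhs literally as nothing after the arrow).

aba->bb; ba->; bab->; bbb->a

  | bbbaabbbaa => aaabbbaa => aaaaaa
  | aabbaa => aaba => abb
  | aaabaabaaba => aabbabaaba => aabaaba => abbaba => aba => bb
  | bbbbabbaaa => ababbaaa => bbbbaaa => abaaa => bbaa => ba => ε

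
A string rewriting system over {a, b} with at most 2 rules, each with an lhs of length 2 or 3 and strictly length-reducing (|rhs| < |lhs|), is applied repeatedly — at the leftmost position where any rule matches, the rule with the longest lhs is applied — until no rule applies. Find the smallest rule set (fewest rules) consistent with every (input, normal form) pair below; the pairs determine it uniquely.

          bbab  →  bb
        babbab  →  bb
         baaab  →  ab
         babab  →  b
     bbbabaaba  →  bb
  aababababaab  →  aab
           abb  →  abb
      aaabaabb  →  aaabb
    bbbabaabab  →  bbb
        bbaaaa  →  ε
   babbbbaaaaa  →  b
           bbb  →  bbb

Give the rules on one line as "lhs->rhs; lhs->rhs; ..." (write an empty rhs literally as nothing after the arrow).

  | bbab => bb
  | babbab => bbab => bb
  | baaab => ab
  | babab => bab => b

ba->; baa->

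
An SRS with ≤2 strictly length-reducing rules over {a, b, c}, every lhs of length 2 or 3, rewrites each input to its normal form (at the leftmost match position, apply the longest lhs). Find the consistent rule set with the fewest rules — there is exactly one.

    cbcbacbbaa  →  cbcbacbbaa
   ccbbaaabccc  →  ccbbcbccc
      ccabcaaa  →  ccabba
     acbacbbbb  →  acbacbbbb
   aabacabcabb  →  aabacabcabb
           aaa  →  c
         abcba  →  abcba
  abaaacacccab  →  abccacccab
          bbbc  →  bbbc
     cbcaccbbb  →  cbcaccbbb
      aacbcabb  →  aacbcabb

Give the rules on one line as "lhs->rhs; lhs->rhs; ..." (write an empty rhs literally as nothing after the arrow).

aaa->c; caa->b

  | cbcbacbbaa
  | ccbbaaabccc => ccbbcbccc
  | ccabcaaa => ccabba
  | acbacbbbb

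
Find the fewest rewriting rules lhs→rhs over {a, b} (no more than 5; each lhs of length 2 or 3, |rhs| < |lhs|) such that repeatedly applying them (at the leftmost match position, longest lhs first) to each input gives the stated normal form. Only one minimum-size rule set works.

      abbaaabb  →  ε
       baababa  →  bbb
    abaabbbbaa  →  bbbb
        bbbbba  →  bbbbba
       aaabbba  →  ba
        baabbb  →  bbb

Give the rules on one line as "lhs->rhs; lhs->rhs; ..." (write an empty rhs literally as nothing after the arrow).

aa->; aab->; aba->bb; abb->

  | abbaaabb => aaabb => abb => ε
  | baababa => baba => bbb
  | abaabbbbaa => bbabbbbaa => bbbbaa => bbbb
  | bbbbba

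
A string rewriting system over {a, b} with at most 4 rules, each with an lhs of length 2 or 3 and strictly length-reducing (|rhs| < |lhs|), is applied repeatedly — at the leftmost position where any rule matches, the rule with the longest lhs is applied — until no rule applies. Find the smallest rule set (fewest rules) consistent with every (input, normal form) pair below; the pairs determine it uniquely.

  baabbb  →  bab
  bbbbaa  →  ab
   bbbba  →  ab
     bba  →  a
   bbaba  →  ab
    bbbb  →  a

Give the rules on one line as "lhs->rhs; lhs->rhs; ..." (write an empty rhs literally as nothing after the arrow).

  | baabbb => babbb => baab => bab
  | bbbbaa => abbaa => aaaa => aba => ab
  | bbbba => abba => aaa => ab
  | bba => aa => a

aa->a; aaa->ab; aba->ab; bb->a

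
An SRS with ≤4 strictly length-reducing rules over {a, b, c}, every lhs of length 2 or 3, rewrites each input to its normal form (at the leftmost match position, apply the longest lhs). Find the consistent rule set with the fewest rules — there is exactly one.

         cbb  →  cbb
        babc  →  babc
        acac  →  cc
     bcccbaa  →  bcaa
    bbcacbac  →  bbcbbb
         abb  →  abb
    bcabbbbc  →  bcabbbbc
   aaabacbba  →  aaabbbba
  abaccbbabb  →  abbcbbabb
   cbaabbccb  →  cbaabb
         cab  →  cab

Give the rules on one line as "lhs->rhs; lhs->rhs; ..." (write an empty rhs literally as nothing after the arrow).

  | cbb
  | babc
  | acac => cc
  | bcccbaa => bcaa

ac->b; aca->c; ccb->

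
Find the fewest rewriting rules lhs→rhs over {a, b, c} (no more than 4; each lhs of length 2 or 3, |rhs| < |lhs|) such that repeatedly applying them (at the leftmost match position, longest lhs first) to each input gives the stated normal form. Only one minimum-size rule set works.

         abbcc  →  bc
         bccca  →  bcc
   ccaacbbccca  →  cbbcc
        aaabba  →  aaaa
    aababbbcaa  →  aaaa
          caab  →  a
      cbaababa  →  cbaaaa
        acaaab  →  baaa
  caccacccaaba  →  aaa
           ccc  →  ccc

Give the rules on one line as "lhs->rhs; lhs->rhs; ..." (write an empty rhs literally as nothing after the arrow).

ab->a; ac->b; ca->; ccb->aa

  | abbcc => abcc => acc => bc
  | bccca => bcc
  | ccaacbbccca => cacbbccca => cbbccca => cbbcc
  | aaabba => aaaba => aaaa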